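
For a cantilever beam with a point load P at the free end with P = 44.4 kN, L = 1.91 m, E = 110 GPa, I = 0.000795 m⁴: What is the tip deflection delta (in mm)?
Model: a cantilever beam with a point load P at the free end, so delta = (P·L^3) / (3·E·I).
Convert to SI units:
  P = 44.4 kN = 44400 N
  E = 110 GPa = 1.1 × 10¹¹ Pa
Substitute:
  delta = (44400 × 1.91^3) / (3 × (1.1 × 10¹¹) × 0.000795)
  delta = 0.001179 m
Convert: delta = 0.001179 m = 1.179 mm
Final answer: delta = 1.179 mm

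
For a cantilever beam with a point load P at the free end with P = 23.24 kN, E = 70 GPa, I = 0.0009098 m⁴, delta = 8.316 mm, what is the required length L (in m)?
Model: a cantilever beam with a point load P at the free end, so delta = (P·L^3) / (3·E·I).
Solve for L: L = ((3·delta·E·I) / P)^(1/3).
Convert to SI units:
  P = 23.24 kN = 23240 N
  E = 70 GPa = 7 × 10¹⁰ Pa
  delta = 8.316 mm = 0.008316 m
Substitute:
  L = ((3 × 0.008316 × (7 × 10¹⁰) × 0.0009098) / 23240)^(1/3)
  L = 4.089 m
Final answer: L = 4.089 m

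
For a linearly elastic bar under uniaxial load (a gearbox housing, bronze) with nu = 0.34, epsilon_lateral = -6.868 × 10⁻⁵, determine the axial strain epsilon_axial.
Model: a linearly elastic bar under uniaxial load, so epsilon_lateral = -nu·epsilon_axial.
Solve for epsilon_axial: epsilon_axial = -epsilon_lateral / nu.
Substitute:
  epsilon_axial = -(-6.868 × 10⁻⁵) / 0.34
  epsilon_axial = 0.000202
Final answer: epsilon_axial = 0.000202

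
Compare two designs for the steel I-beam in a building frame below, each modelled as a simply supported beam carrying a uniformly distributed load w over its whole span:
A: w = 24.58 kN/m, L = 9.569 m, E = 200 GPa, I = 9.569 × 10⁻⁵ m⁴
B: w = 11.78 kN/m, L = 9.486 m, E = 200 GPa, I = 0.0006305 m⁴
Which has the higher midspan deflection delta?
Model: a simply supported beam carrying a uniformly distributed load w over its whole span, so delta = (5·w·L^4) / (384·E·I) (SI units).
  A: delta = (5 × 24580 × 9.569^4) / (384 × (2 × 10¹¹) × (9.569 × 10⁻⁵)) = 0.1402 m = 140.2 mm
  B: delta = (5 × 11780 × 9.486^4) / (384 × (2 × 10¹¹) × 0.0006305) = 0.009849 m = 9.849 mm
140.2 mm > 9.849 mm, so A is larger.
Final answer: A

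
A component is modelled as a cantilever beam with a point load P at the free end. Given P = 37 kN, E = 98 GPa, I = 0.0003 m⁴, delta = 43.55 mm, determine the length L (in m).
Model: a cantilever beam with a point load P at the free end, so delta = (P·L^3) / (3·E·I).
Solve for L: L = ((3·delta·E·I) / P)^(1/3).
Convert to SI units:
  P = 37 kN = 37000 N
  E = 98 GPa = 9.8 × 10¹⁰ Pa
  delta = 43.55 mm = 0.04355 m
Substitute:
  L = ((3 × 0.04355 × (9.8 × 10¹⁰) × 0.0003) / 37000)^(1/3)
  L = 4.7 m
Final answer: L = 4.7 m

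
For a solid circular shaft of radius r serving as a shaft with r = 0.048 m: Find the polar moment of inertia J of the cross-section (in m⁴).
Model: a solid circular shaft of radius r, so J = (π·r^4) / 2.
Substitute:
  J = (π × 0.048^4) / 2
  J = 8.338 × 10⁻⁶ m⁴
Final answer: J = 8.338 × 10⁻⁶ m⁴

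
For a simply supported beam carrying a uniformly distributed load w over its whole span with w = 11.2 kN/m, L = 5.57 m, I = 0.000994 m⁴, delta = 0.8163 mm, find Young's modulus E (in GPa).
Model: a simply supported beam carrying a uniformly distributed load w over its whole span, so delta = (5·w·L^4) / (384·E·I).
Solve for E: E = (5·w·L^4) / (384·delta·I).
Convert to SI units:
  w = 11.2 kN/m = 11200 N/m
  delta = 0.8163 mm = 0.0008163 m
Substitute:
  E = (5 × 11200 × 5.57^4) / (384 × 0.0008163 × 0.000994)
  E = 1.73 × 10¹¹ Pa
Convert: E = 1.73 × 10¹¹ Pa = 173 GPa
Final answer: E = 173 GPa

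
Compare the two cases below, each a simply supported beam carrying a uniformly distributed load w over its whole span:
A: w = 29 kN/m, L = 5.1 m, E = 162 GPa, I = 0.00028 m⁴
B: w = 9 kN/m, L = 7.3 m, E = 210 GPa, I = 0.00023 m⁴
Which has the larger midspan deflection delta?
Model: a simply supported beam carrying a uniformly distributed load w over its whole span, so delta = (5·w·L^4) / (384·E·I) (SI units).
  A: delta = (5 × 29000 × 5.1^4) / (384 × (1.62 × 10¹¹) × 0.00028) = 0.005632 m = 5.632 mm
  B: delta = (5 × 9000 × 7.3^4) / (384 × (2.1 × 10¹¹) × 0.00023) = 0.00689 m = 6.89 mm
6.89 mm > 5.632 mm, so B is larger.
Final answer: B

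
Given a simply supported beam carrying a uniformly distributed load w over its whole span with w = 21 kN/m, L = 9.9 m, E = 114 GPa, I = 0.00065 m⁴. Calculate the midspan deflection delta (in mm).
Model: a simply supported beam carrying a uniformly distributed load w over its whole span, so delta = (5·w·L^4) / (384·E·I).
Convert to SI units:
  w = 21 kN/m = 21000 N/m
  E = 114 GPa = 1.14 × 10¹¹ Pa
Substitute:
  delta = (5 × 21000 × 9.9^4) / (384 × (1.14 × 10¹¹) × 0.00065)
  delta = 0.03545 m
Convert: delta = 0.03545 m = 35.45 mm
Final answer: delta = 35.45 mm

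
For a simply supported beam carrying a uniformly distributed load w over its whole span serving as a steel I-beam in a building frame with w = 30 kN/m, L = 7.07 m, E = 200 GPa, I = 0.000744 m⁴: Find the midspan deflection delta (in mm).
Model: a simply supported beam carrying a uniformly distributed load w over its whole span, so delta = (5·w·L^4) / (384·E·I).
Convert to SI units:
  w = 30 kN/m = 30000 N/m
  E = 200 GPa = 2 × 10¹¹ Pa
Substitute:
  delta = (5 × 30000 × 7.07^4) / (384 × (2 × 10¹¹) × 0.000744)
  delta = 0.006559 m
Convert: delta = 0.006559 m = 6.559 mm
Final answer: delta = 6.559 mm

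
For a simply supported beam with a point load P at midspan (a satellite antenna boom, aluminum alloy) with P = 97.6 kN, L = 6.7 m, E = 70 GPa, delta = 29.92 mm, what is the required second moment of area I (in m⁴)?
Model: a simply supported beam with a point load P at midspan, so delta = (P·L^3) / (48·E·I).
Solve for I: I = (P·L^3) / (48·delta·E).
Convert to SI units:
  P = 97.6 kN = 97600 N
  E = 70 GPa = 7 × 10¹⁰ Pa
  delta = 29.92 mm = 0.02992 m
Substitute:
  I = (97600 × 6.7^3) / (48 × 0.02992 × (7 × 10¹⁰))
  I = 0.000292 m⁴
Final answer: I = 0.000292 m⁴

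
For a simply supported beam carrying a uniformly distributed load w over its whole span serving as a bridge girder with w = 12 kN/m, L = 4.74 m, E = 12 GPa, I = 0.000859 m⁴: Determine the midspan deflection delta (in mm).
Model: a simply supported beam carrying a uniformly distributed load w over its whole span, so delta = (5·w·L^4) / (384·E·I).
Convert to SI units:
  w = 12 kN/m = 12000 N/m
  E = 12 GPa = 1.2 × 10¹⁰ Pa
Substitute:
  delta = (5 × 12000 × 4.74^4) / (384 × (1.2 × 10¹⁰) × 0.000859)
  delta = 0.007652 m
Convert: delta = 0.007652 m = 7.652 mm
Final answer: delta = 7.652 mm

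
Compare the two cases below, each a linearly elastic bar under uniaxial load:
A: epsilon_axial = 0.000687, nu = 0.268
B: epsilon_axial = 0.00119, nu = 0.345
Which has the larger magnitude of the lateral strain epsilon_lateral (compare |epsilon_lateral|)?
Model: a linearly elastic bar under uniaxial load, so epsilon_lateral = -nu·epsilon_axial (SI units).
  A: epsilon_lateral = -(0.268 × 0.000687) = -0.0001841
  B: epsilon_lateral = -(0.345 × 0.00119) = -0.0004105
|epsilon_lateral|: A = 0.0001841, B = 0.0004105, so B is larger in magnitude.
Final answer: B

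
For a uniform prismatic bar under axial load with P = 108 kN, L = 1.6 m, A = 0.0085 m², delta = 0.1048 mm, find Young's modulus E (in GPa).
Model: a uniform prismatic bar under axial load, so delta = (P·L) / (A·E).
Solve for E: E = (P·L) / (delta·A).
Convert to SI units:
  P = 108 kN = 108000 N
  delta = 0.1048 mm = 0.0001048 m
Substitute:
  E = (108000 × 1.6) / (0.0001048 × 0.0085)
  E = 1.94 × 10¹¹ Pa
Convert: E = 1.94 × 10¹¹ Pa = 194 GPa
Final answer: E = 194 GPa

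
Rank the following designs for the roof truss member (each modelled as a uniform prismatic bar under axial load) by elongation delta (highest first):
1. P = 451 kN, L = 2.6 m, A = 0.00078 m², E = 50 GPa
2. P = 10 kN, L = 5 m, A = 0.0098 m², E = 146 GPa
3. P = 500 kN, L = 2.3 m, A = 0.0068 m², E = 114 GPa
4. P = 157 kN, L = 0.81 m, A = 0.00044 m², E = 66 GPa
Model: a uniform prismatic bar under axial load, so delta = (P·L) / (A·E) (SI units).
  Case 1: delta = (451000 × 2.6) / (0.00078 × (5 × 10¹⁰)) = 0.03007 m = 30.07 mm
  Case 2: delta = (10000 × 5) / (0.0098 × (1.46 × 10¹¹)) = 3.495 × 10⁻⁵ m = 0.03495 mm
  Case 3: delta = (500000 × 2.3) / (0.0068 × (1.14 × 10¹¹)) = 0.001483 m = 1.483 mm
  Case 4: delta = (157000 × 0.81) / (0.00044 × (6.6 × 10¹⁰)) = 0.004379 m = 4.379 mm
Ordering: 30.07 mm (case 1) > 4.379 mm (case 4) > 1.483 mm (case 3) > 0.03495 mm (case 2)
Final answer: 1, 4, 3, 2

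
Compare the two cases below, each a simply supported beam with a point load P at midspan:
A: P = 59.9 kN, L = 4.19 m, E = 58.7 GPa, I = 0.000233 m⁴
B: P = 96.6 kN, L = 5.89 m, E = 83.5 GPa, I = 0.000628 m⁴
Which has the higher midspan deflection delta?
Model: a simply supported beam with a point load P at midspan, so delta = (P·L^3) / (48·E·I) (SI units).
  A: delta = (59900 × 4.19^3) / (48 × (5.87 × 10¹⁰) × 0.000233) = 0.006712 m = 6.712 mm
  B: delta = (96600 × 5.89^3) / (48 × (8.35 × 10¹⁰) × 0.000628) = 0.007842 m = 7.842 mm
7.842 mm > 6.712 mm, so B is larger.
Final answer: B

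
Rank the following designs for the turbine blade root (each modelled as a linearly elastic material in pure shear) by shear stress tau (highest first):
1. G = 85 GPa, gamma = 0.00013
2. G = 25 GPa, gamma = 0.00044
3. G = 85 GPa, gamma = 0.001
Model: a linearly elastic material in pure shear, so tau = G·gamma (SI units).
  Case 1: tau = (8.5 × 10¹⁰) × 0.00013 = 1.105 × 10⁷ Pa = 11.05 MPa
  Case 2: tau = (2.5 × 10¹⁰) × 0.00044 = 1.1 × 10⁷ Pa = 11 MPa
  Case 3: tau = (8.5 × 10¹⁰) × 0.001 = 8.5 × 10⁷ Pa = 85 MPa
Ordering: 85 MPa (case 3) > 11.05 MPa (case 1) > 11 MPa (case 2)
Final answer: 3, 1, 2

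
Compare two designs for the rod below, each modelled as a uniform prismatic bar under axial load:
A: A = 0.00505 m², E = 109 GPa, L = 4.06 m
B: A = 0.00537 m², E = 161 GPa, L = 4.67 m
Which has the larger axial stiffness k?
Model: a uniform prismatic bar under axial load, so k = (A·E) / L (SI units).
  A: k = (0.00505 × (1.09 × 10¹¹)) / 4.06 = 1.356 × 10⁸ N/m = 135.6 MN/m
  B: k = (0.00537 × (1.61 × 10¹¹)) / 4.67 = 1.851 × 10⁸ N/m = 185.1 MN/m
185.1 MN/m > 135.6 MN/m, so B is larger.
Final answer: B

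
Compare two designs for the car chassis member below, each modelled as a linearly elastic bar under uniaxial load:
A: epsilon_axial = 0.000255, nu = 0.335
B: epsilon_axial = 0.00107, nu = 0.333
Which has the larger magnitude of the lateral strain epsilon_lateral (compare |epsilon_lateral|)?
Model: a linearly elastic bar under uniaxial load, so epsilon_lateral = -nu·epsilon_axial (SI units).
  A: epsilon_lateral = -(0.335 × 0.000255) = -8.543 × 10⁻⁵
  B: epsilon_lateral = -(0.333 × 0.00107) = -0.0003563
|epsilon_lateral|: A = 8.543 × 10⁻⁵, B = 0.0003563, so B is larger in magnitude.
Final answer: B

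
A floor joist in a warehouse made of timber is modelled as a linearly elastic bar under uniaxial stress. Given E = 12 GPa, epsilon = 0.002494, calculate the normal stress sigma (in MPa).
Model: a linearly elastic bar under uniaxial stress, so epsilon = sigma / E.
Solve for sigma: sigma = epsilon·E.
Convert to SI units:
  E = 12 GPa = 1.2 × 10¹⁰ Pa
Substitute:
  sigma = 0.002494 × (1.2 × 10¹⁰)
  sigma = 2.993 × 10⁷ Pa
Convert: sigma = 2.993 × 10⁷ Pa = 29.93 MPa
Final answer: sigma = 29.93 MPa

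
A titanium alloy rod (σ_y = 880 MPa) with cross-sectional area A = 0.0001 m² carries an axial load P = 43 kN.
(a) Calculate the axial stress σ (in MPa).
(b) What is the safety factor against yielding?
(a) Axial stress σ = P/A. Convert P = 43 kN = 43000 N.
  σ = 43000 / 0.0001 = 4.3 × 10⁸ Pa = 430 MPa
(b) Safety factor SF = σ_y/σ = 880 / 430 = 2.047
Final answer: (a) σ = 430 MPa, (b) SF = 2.047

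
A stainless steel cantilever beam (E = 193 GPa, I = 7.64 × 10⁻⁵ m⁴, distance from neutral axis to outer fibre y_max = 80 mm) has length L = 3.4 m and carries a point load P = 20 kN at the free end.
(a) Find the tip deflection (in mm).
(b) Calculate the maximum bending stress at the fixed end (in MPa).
(a) Tip deflection of a cantilever with an end point load: δ = P·L^3 / (3·E·I). Convert P = 20 kN = 20000 N, E = 193 GPa = 1.93 × 10¹¹ Pa.
  δ = (20000 × 3.4^3) / (3 × (1.93 × 10¹¹) × (7.64 × 10⁻⁵)) = 0.01777 m = 17.77 mm
(b) Maximum bending moment at the fixed end: M = P·L = 20000 × 3.4 = 68000 N·m. Convert y_max = 80 mm = 0.08 m.
  σ = M·y_max / I = (68000 × 0.08) / (7.64 × 10⁻⁵) = 7.12 × 10⁷ Pa = 71.2 MPa
Final answer: (a) δ = 17.77 mm, (b) σ = 71.2 MPa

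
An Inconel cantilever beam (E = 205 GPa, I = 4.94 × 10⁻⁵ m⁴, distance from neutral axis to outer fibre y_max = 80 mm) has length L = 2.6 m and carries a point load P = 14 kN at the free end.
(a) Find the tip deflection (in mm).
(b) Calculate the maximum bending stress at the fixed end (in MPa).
(a) Tip deflection of a cantilever with an end point load: δ = P·L^3 / (3·E·I). Convert P = 14 kN = 14000 N, E = 205 GPa = 2.05 × 10¹¹ Pa.
  δ = (14000 × 2.6^3) / (3 × (2.05 × 10¹¹) × (4.94 × 10⁻⁵)) = 0.008099 m = 8.099 mm
(b) Maximum bending moment at the fixed end: M = P·L = 14000 × 2.6 = 36400 N·m. Convert y_max = 80 mm = 0.08 m.
  σ = M·y_max / I = (36400 × 0.08) / (4.94 × 10⁻⁵) = 5.895 × 10⁷ Pa = 58.95 MPa
Final answer: (a) δ = 8.099 mm, (b) σ = 58.95 MPa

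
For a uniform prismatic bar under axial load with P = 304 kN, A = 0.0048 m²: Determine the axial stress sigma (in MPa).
Model: a uniform prismatic bar under axial load, so sigma = P / A.
Convert to SI units:
  P = 304 kN = 304000 N
Substitute:
  sigma = 304000 / 0.0048
  sigma = 6.333 × 10⁷ Pa
Convert: sigma = 6.333 × 10⁷ Pa = 63.33 MPa
Final answer: sigma = 63.33 MPa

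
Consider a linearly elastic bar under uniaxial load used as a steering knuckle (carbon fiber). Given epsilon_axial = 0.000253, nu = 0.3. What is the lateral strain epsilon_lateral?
Model: a linearly elastic bar under uniaxial load, so epsilon_lateral = -nu·epsilon_axial.
Substitute:
  epsilon_lateral = -(0.3 × 0.000253)
  epsilon_lateral = -7.59 × 10⁻⁵
Final answer: epsilon_lateral = -7.59 × 10⁻⁵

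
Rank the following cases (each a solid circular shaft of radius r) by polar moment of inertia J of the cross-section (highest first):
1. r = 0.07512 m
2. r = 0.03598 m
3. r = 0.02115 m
Model: a solid circular shaft of radius r, so J = (π·r^4) / 2 (SI units).
  Case 1: J = (π × 0.07512^4) / 2 = 5.002 × 10⁻⁵ m⁴
  Case 2: J = (π × 0.03598^4) / 2 = 2.632 × 10⁻⁶ m⁴
  Case 3: J = (π × 0.02115^4) / 2 = 3.143 × 10⁻⁷ m⁴
Ordering: 5.002 × 10⁻⁵ m⁴ (case 1) > 2.632 × 10⁻⁶ m⁴ (case 2) > 3.143 × 10⁻⁷ m⁴ (case 3)
Final answer: 1, 2, 3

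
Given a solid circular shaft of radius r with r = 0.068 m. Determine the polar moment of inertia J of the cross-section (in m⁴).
Model: a solid circular shaft of radius r, so J = (π·r^4) / 2.
Substitute:
  J = (π × 0.068^4) / 2
  J = 3.359 × 10⁻⁵ m⁴
Final answer: J = 3.359 × 10⁻⁵ m⁴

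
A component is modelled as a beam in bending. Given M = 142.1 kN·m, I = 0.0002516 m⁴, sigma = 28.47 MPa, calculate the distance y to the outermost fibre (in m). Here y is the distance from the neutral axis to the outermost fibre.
Model: a beam in bending, so sigma = (M·y) / I.
Solve for y: y = (sigma·I) / M.
Convert to SI units:
  M = 142.1 kN·m = 142100 N·m
  sigma = 28.47 MPa = 2.847 × 10⁷ Pa
Substitute:
  y = ((2.847 × 10⁷) × 0.0002516) / 142100
  y = 0.05041 m
Final answer: y = 0.05041 m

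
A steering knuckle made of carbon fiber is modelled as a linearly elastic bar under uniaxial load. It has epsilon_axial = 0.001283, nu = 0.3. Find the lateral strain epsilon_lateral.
Model: a linearly elastic bar under uniaxial load, so epsilon_lateral = -nu·epsilon_axial.
Substitute:
  epsilon_lateral = -(0.3 × 0.001283)
  epsilon_lateral = -0.0003849
Final answer: epsilon_lateral = -0.0003849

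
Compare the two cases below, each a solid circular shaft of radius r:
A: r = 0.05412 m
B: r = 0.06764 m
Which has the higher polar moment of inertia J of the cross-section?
Model: a solid circular shaft of radius r, so J = (π·r^4) / 2 (SI units).
  A: J = (π × 0.05412^4) / 2 = 1.348 × 10⁻⁵ m⁴
  B: J = (π × 0.06764^4) / 2 = 3.288 × 10⁻⁵ m⁴
3.288 × 10⁻⁵ m⁴ > 1.348 × 10⁻⁵ m⁴, so B is larger.
Final answer: B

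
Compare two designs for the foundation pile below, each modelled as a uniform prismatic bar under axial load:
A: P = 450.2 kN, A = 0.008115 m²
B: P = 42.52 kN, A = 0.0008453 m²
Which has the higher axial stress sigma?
Model: a uniform prismatic bar under axial load, so sigma = P / A (SI units).
  A: sigma = 450200 / 0.008115 = 5.548 × 10⁷ Pa = 55.48 MPa
  B: sigma = 42520 / 0.0008453 = 5.03 × 10⁷ Pa = 50.3 MPa
55.48 MPa > 50.3 MPa, so A is larger.
Final answer: A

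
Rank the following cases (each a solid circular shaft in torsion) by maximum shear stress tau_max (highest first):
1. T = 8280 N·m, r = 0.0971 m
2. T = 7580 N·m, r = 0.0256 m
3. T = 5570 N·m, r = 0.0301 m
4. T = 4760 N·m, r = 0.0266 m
Model: a solid circular shaft in torsion, so tau_max = (2·T) / (π·r^3) (SI units).
  Case 1: tau_max = (2 × 8280) / (π × 0.0971^3) = 5.758 × 10⁶ Pa = 5.758 MPa
  Case 2: tau_max = (2 × 7580) / (π × 0.0256^3) = 2.876 × 10⁸ Pa = 287.6 MPa
  Case 3: tau_max = (2 × 5570) / (π × 0.0301^3) = 1.3 × 10⁸ Pa = 130 MPa
  Case 4: tau_max = (2 × 4760) / (π × 0.0266^3) = 1.61 × 10⁸ Pa = 161 MPa
Ordering: 287.6 MPa (case 2) > 161 MPa (case 4) > 130 MPa (case 3) > 5.758 MPa (case 1)
Final answer: 2, 4, 3, 1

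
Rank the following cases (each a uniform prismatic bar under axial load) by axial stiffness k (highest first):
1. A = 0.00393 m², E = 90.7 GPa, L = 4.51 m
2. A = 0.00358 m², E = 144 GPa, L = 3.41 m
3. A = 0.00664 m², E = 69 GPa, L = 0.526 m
Model: a uniform prismatic bar under axial load, so k = (A·E) / L (SI units).
  Case 1: k = (0.00393 × (9.07 × 10¹⁰)) / 4.51 = 7.904 × 10⁷ N/m = 79.04 MN/m
  Case 2: k = (0.00358 × (1.44 × 10¹¹)) / 3.41 = 1.512 × 10⁸ N/m = 151.2 MN/m
  Case 3: k = (0.00664 × (6.9 × 10¹⁰)) / 0.526 = 8.71 × 10⁸ N/m = 871 MN/m
Ordering: 871 MN/m (case 3) > 151.2 MN/m (case 2) > 79.04 MN/m (case 1)
Final answer: 3, 2, 1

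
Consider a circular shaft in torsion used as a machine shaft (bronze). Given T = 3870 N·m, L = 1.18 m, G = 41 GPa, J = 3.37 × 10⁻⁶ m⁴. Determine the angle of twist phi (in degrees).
Model: a circular shaft in torsion, so phi = (T·L) / (G·J).
Convert to SI units:
  G = 41 GPa = 4.1 × 10¹⁰ Pa
Substitute:
  phi = (3870 × 1.18) / ((4.1 × 10¹⁰) × (3.37 × 10⁻⁶))
  phi = 0.03305 rad
Convert to degrees: phi = 0.03305 × 180/π = 1.894°
Final answer: phi = 1.894°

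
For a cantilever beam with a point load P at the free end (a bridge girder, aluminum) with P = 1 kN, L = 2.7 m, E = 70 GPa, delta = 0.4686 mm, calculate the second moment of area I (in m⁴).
Model: a cantilever beam with a point load P at the free end, so delta = (P·L^3) / (3·E·I).
Solve for I: I = (P·L^3) / (3·delta·E).
Convert to SI units:
  P = 1 kN = 1000 N
  E = 70 GPa = 7 × 10¹⁰ Pa
  delta = 0.4686 mm = 0.0004686 m
Substitute:
  I = (1000 × 2.7^3) / (3 × 0.0004686 × (7 × 10¹⁰))
  I = 0.0002 m⁴
Final answer: I = 0.0002 m⁴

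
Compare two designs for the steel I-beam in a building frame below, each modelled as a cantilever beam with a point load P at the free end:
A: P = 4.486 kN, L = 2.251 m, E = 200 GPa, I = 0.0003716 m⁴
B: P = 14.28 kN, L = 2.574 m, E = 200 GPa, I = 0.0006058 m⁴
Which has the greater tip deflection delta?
Model: a cantilever beam with a point load P at the free end, so delta = (P·L^3) / (3·E·I) (SI units).
  A: delta = (4486 × 2.251^3) / (3 × (2 × 10¹¹) × 0.0003716) = 0.0002295 m = 0.2295 mm
  B: delta = (14280 × 2.574^3) / (3 × (2 × 10¹¹) × 0.0006058) = 0.00067 m = 0.67 mm
0.67 mm > 0.2295 mm, so B is larger.
Final answer: B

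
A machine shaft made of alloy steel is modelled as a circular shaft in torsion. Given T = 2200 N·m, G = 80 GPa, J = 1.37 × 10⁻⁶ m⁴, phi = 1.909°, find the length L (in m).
Model: a circular shaft in torsion, so phi = (T·L) / (G·J).
Solve for L: L = (phi·G·J) / T.
Convert to SI units:
  G = 80 GPa = 8 × 10¹⁰ Pa
  phi = 1.909° = 0.03332 rad
Substitute:
  L = (0.03332 × (8 × 10¹⁰) × (1.37 × 10⁻⁶)) / 2200
  L = 1.66 m
Final answer: L = 1.66 m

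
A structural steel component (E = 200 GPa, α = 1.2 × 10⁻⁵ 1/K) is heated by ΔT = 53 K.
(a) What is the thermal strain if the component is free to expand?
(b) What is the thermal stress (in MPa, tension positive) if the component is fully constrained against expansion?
(a) Free thermal strain ε_th = α·ΔT = (1.2 × 10⁻⁵) × 53 = 0.000636
(b) Fully constrained, the expansion is suppressed, so σ = -E·α·ΔT. Convert E = 200 GPa = 2 × 10¹¹ Pa.
  σ = -(2 × 10¹¹) × (1.2 × 10⁻⁵) × 53 = -1.272 × 10⁸ Pa = -127.2 MPa (compressive)
Final answer: (a) ε_th = 0.000636, (b) σ = -127.2 MPa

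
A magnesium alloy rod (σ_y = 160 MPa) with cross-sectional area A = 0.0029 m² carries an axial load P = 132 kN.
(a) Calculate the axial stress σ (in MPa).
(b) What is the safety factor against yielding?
(a) Axial stress σ = P/A. Convert P = 132 kN = 132000 N.
  σ = 132000 / 0.0029 = 4.552 × 10⁷ Pa = 45.52 MPa
(b) Safety factor SF = σ_y/σ = 160 / 45.52 = 3.515
Final answer: (a) σ = 45.52 MPa, (b) SF = 3.515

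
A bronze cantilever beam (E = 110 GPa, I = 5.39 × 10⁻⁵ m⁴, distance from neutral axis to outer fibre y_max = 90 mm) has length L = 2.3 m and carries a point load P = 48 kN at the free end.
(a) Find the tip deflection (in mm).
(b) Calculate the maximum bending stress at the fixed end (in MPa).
(a) Tip deflection of a cantilever with an end point load: δ = P·L^3 / (3·E·I). Convert P = 48 kN = 48000 N, E = 110 GPa = 1.1 × 10¹¹ Pa.
  δ = (48000 × 2.3^3) / (3 × (1.1 × 10¹¹) × (5.39 × 10⁻⁵)) = 0.03283 m = 32.83 mm
(b) Maximum bending moment at the fixed end: M = P·L = 48000 × 2.3 = 110400 N·m. Convert y_max = 90 mm = 0.09 m.
  σ = M·y_max / I = (110400 × 0.09) / (5.39 × 10⁻⁵) = 1.843 × 10⁸ Pa = 184.3 MPa
Final answer: (a) δ = 32.83 mm, (b) σ = 184.3 MPa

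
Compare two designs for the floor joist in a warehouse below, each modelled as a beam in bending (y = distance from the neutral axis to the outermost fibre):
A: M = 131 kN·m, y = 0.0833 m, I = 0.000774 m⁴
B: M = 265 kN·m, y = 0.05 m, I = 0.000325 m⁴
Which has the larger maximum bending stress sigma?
Model: a beam in bending (y = distance from the neutral axis to the outermost fibre), so sigma = (M·y) / I (SI units).
  A: sigma = (131000 × 0.0833) / 0.000774 = 1.41 × 10⁷ Pa = 14.1 MPa
  B: sigma = (265000 × 0.05) / 0.000325 = 4.077 × 10⁷ Pa = 40.77 MPa
40.77 MPa > 14.1 MPa, so B is larger.
Final answer: B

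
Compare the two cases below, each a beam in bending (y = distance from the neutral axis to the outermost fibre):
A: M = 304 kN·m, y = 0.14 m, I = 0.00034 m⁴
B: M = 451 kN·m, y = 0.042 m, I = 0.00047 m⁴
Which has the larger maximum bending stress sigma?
Model: a beam in bending (y = distance from the neutral axis to the outermost fibre), so sigma = (M·y) / I (SI units).
  A: sigma = (304000 × 0.14) / 0.00034 = 1.252 × 10⁸ Pa = 125.2 MPa
  B: sigma = (451000 × 0.042) / 0.00047 = 4.03 × 10⁷ Pa = 40.3 MPa
125.2 MPa > 40.3 MPa, so A is larger.
Final answer: A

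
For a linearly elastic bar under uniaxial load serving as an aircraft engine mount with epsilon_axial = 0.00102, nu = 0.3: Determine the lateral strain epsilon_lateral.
Model: a linearly elastic bar under uniaxial load, so epsilon_lateral = -nu·epsilon_axial.
Substitute:
  epsilon_lateral = -(0.3 × 0.00102)
  epsilon_lateral = -0.000306
Final answer: epsilon_lateral = -0.000306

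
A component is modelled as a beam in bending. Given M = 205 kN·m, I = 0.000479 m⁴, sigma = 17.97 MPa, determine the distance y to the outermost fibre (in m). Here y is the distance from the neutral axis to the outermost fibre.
Model: a beam in bending, so sigma = (M·y) / I.
Solve for y: y = (sigma·I) / M.
Convert to SI units:
  M = 205 kN·m = 205000 N·m
  sigma = 17.97 MPa = 1.797 × 10⁷ Pa
Substitute:
  y = ((1.797 × 10⁷) × 0.000479) / 205000
  y = 0.04199 m
Final answer: y = 0.04199 m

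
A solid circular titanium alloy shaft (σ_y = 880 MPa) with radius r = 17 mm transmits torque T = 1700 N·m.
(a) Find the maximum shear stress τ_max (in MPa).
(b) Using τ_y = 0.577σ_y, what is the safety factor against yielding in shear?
(a) For a solid circular shaft, τ_max = T·r/J with J = π·r^4/2, i.e. τ_max = 2·T / (π·r^3). Convert r = 17 mm = 0.017 m.
  τ_max = (2 × 1700) / (π × 0.017^3) = 2.203 × 10⁸ Pa = 220.3 MPa
(b) τ_y = 0.577 × 880 = 507.76 MPa
  SF = τ_y/τ_max = 507.76 / 220.3 = 2.305
Final answer: (a) τ_max = 220.3 MPa, (b) SF = 2.305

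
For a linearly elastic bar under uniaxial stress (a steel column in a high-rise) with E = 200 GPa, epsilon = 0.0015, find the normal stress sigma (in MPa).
Model: a linearly elastic bar under uniaxial stress, so epsilon = sigma / E.
Solve for sigma: sigma = epsilon·E.
Convert to SI units:
  E = 200 GPa = 2 × 10¹¹ Pa
Substitute:
  sigma = 0.0015 × (2 × 10¹¹)
  sigma = 3 × 10⁸ Pa
Convert: sigma = 3 × 10⁸ Pa = 300 MPa
Final answer: sigma = 300 MPa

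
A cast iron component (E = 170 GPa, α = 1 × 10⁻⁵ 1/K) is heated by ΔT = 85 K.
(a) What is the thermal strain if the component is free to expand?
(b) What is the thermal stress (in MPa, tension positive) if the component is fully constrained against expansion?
(a) Free thermal strain ε_th = α·ΔT = (1 × 10⁻⁵) × 85 = 0.00085
(b) Fully constrained, the expansion is suppressed, so σ = -E·α·ΔT. Convert E = 170 GPa = 1.7 × 10¹¹ Pa.
  σ = -(1.7 × 10¹¹) × (1 × 10⁻⁵) × 85 = -1.445 × 10⁸ Pa = -144.5 MPa (compressive)
Final answer: (a) ε_th = 0.00085, (b) σ = -144.5 MPa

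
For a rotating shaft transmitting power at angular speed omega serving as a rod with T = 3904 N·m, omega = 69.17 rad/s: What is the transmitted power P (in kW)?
Model: a rotating shaft transmitting power at angular speed omega, so P = T·omega.
Substitute:
  P = 3904 × 69.17
  P = 270000 W
Convert: P = 270000 W = 270 kW
Final answer: P = 270 kW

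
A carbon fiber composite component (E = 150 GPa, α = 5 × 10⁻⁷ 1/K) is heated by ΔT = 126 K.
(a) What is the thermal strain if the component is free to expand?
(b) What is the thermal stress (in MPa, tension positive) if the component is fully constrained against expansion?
(a) Free thermal strain ε_th = α·ΔT = (5 × 10⁻⁷) × 126 = 6.3 × 10⁻⁵
(b) Fully constrained, the expansion is suppressed, so σ = -E·α·ΔT. Convert E = 150 GPa = 1.5 × 10¹¹ Pa.
  σ = -(1.5 × 10¹¹) × (5 × 10⁻⁷) × 126 = -9.45 × 10⁶ Pa = -9.45 MPa (compressive)
Final answer: (a) ε_th = 6.3 × 10⁻⁵, (b) σ = -9.45 MPa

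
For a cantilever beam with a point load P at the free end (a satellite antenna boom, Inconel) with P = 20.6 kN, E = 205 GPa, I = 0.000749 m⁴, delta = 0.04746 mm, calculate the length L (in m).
Model: a cantilever beam with a point load P at the free end, so delta = (P·L^3) / (3·E·I).
Solve for L: L = ((3·delta·E·I) / P)^(1/3).
Convert to SI units:
  P = 20.6 kN = 20600 N
  E = 205 GPa = 2.05 × 10¹¹ Pa
  delta = 0.04746 mm = 4.746 × 10⁻⁵ m
Substitute:
  L = ((3 × (4.746 × 10⁻⁵) × (2.05 × 10¹¹) × 0.000749) / 20600)^(1/3)
  L = 1.02 m
Final answer: L = 1.02 m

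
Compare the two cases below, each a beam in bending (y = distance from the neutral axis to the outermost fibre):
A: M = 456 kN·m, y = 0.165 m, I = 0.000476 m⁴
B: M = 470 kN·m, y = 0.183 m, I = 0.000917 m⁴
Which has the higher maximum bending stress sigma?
Model: a beam in bending (y = distance from the neutral axis to the outermost fibre), so sigma = (M·y) / I (SI units).
  A: sigma = (456000 × 0.165) / 0.000476 = 1.581 × 10⁸ Pa = 158.1 MPa
  B: sigma = (470000 × 0.183) / 0.000917 = 9.379 × 10⁷ Pa = 93.79 MPa
158.1 MPa > 93.79 MPa, so A is larger.
Final answer: A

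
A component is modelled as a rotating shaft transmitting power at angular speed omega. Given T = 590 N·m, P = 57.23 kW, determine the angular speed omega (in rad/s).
Model: a rotating shaft transmitting power at angular speed omega, so P = T·omega.
Solve for omega: omega = P / T.
Convert to SI units:
  P = 57.23 kW = 57230 W
Substitute:
  omega = 57230 / 590
  omega = 97 rad/s
Final answer: omega = 97 rad/s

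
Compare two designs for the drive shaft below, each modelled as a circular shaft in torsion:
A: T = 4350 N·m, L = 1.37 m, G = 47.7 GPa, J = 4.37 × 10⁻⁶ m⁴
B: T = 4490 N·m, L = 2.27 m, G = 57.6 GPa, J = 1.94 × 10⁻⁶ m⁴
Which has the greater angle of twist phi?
Model: a circular shaft in torsion, so phi = (T·L) / (G·J) (SI units).
  A: phi = (4350 × 1.37) / ((4.77 × 10¹⁰) × (4.37 × 10⁻⁶)) = 0.02859 rad = 1.638°
  B: phi = (4490 × 2.27) / ((5.76 × 10¹⁰) × (1.94 × 10⁻⁶)) = 0.09121 rad = 5.226°
5.226° > 1.638°, so B is larger.
Final answer: B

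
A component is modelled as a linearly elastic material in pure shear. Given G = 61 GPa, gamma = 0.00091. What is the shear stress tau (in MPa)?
Model: a linearly elastic material in pure shear, so tau = G·gamma.
Convert to SI units:
  G = 61 GPa = 6.1 × 10¹⁰ Pa
Substitute:
  tau = (6.1 × 10¹⁰) × 0.00091
  tau = 5.551 × 10⁷ Pa
Convert: tau = 5.551 × 10⁷ Pa = 55.51 MPa
Final answer: tau = 55.51 MPa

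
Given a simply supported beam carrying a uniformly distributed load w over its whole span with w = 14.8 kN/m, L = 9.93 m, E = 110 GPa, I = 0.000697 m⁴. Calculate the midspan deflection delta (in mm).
Model: a simply supported beam carrying a uniformly distributed load w over its whole span, so delta = (5·w·L^4) / (384·E·I).
Convert to SI units:
  w = 14.8 kN/m = 14800 N/m
  E = 110 GPa = 1.1 × 10¹¹ Pa
Substitute:
  delta = (5 × 14800 × 9.93^4) / (384 × (1.1 × 10¹¹) × 0.000697)
  delta = 0.02444 m
Convert: delta = 0.02444 m = 24.44 mm
Final answer: delta = 24.44 mm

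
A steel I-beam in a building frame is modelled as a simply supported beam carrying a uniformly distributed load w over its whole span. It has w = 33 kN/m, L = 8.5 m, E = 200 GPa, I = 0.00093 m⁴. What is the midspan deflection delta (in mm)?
Model: a simply supported beam carrying a uniformly distributed load w over its whole span, so delta = (5·w·L^4) / (384·E·I).
Convert to SI units:
  w = 33 kN/m = 33000 N/m
  E = 200 GPa = 2 × 10¹¹ Pa
Substitute:
  delta = (5 × 33000 × 8.5^4) / (384 × (2 × 10¹¹) × 0.00093)
  delta = 0.01206 m
Convert: delta = 0.01206 m = 12.06 mm
Final answer: delta = 12.06 mm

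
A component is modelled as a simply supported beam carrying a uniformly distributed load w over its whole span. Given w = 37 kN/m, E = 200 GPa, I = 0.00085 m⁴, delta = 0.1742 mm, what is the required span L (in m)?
Model: a simply supported beam carrying a uniformly distributed load w over its whole span, so delta = (5·w·L^4) / (384·E·I).
Solve for L: L = ((384·delta·E·I) / (5·w))^(1/4).
Convert to SI units:
  w = 37 kN/m = 37000 N/m
  E = 200 GPa = 2 × 10¹¹ Pa
  delta = 0.1742 mm = 0.0001742 m
Substitute:
  L = ((384 × 0.0001742 × (2 × 10¹¹) × 0.00085) / (5 × 37000))^(1/4)
  L = 2.8 m
Final answer: L = 2.8 m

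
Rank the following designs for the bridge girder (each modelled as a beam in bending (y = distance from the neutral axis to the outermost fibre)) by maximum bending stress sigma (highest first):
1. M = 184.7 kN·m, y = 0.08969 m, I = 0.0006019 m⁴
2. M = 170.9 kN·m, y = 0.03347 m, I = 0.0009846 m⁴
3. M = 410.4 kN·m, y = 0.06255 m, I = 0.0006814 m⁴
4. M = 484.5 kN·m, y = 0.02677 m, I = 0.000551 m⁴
Model: a beam in bending (y = distance from the neutral axis to the outermost fibre), so sigma = (M·y) / I (SI units).
  Case 1: sigma = (184700 × 0.08969) / 0.0006019 = 2.752 × 10⁷ Pa = 27.52 MPa
  Case 2: sigma = (170900 × 0.03347) / 0.0009846 = 5.809 × 10⁶ Pa = 5.809 MPa
  Case 3: sigma = (410400 × 0.06255) / 0.0006814 = 3.767 × 10⁷ Pa = 37.67 MPa
  Case 4: sigma = (484500 × 0.02677) / 0.000551 = 2.354 × 10⁷ Pa = 23.54 MPa
Ordering: 37.67 MPa (case 3) > 27.52 MPa (case 1) > 23.54 MPa (case 4) > 5.809 MPa (case 2)
Final answer: 3, 1, 4, 2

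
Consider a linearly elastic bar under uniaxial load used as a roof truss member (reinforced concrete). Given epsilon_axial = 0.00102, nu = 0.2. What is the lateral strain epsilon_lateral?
Model: a linearly elastic bar under uniaxial load, so epsilon_lateral = -nu·epsilon_axial.
Substitute:
  epsilon_lateral = -(0.2 × 0.00102)
  epsilon_lateral = -0.000204
Final answer: epsilon_lateral = -0.000204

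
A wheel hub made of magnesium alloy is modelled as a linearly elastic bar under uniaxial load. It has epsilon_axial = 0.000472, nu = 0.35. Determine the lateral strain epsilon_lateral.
Model: a linearly elastic bar under uniaxial load, so epsilon_lateral = -nu·epsilon_axial.
Substitute:
  epsilon_lateral = -(0.35 × 0.000472)
  epsilon_lateral = -0.0001652
Final answer: epsilon_lateral = -0.0001652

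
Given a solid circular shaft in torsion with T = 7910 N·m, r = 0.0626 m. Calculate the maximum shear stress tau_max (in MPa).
Model: a solid circular shaft in torsion, so tau_max = (2·T) / (π·r^3).
Substitute:
  tau_max = (2 × 7910) / (π × 0.0626^3)
  tau_max = 2.053 × 10⁷ Pa
Convert: tau_max = 2.053 × 10⁷ Pa = 20.53 MPa
Final answer: tau_max = 20.53 MPa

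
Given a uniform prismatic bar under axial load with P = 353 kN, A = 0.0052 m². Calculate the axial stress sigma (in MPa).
Model: a uniform prismatic bar under axial load, so sigma = P / A.
Convert to SI units:
  P = 353 kN = 353000 N
Substitute:
  sigma = 353000 / 0.0052
  sigma = 6.788 × 10⁷ Pa
Convert: sigma = 6.788 × 10⁷ Pa = 67.88 MPa
Final answer: sigma = 67.88 MPa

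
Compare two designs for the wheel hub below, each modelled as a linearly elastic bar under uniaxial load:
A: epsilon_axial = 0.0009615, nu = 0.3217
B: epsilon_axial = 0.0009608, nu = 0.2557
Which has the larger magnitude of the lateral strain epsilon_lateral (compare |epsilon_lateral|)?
Model: a linearly elastic bar under uniaxial load, so epsilon_lateral = -nu·epsilon_axial (SI units).
  A: epsilon_lateral = -(0.3217 × 0.0009615) = -0.0003093
  B: epsilon_lateral = -(0.2557 × 0.0009608) = -0.0002457
|epsilon_lateral|: A = 0.0003093, B = 0.0002457, so A is larger in magnitude.
Final answer: A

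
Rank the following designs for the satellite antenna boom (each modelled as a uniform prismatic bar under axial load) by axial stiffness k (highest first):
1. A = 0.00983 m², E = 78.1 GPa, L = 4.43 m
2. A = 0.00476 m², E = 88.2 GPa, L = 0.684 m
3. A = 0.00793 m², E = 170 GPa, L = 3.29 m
Model: a uniform prismatic bar under axial load, so k = (A·E) / L (SI units).
  Case 1: k = (0.00983 × (7.81 × 10¹⁰)) / 4.43 = 1.733 × 10⁸ N/m = 173.3 MN/m
  Case 2: k = (0.00476 × (8.82 × 10¹⁰)) / 0.684 = 6.138 × 10⁸ N/m = 613.8 MN/m
  Case 3: k = (0.00793 × (1.7 × 10¹¹)) / 3.29 = 4.098 × 10⁸ N/m = 409.8 MN/m
Ordering: 613.8 MN/m (case 2) > 409.8 MN/m (case 3) > 173.3 MN/m (case 1)
Final answer: 2, 3, 1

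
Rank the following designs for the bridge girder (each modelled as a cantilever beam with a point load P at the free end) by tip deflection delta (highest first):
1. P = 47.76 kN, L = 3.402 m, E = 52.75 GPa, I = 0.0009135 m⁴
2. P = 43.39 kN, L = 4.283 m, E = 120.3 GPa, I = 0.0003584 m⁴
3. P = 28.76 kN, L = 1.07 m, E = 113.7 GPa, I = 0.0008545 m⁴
Model: a cantilever beam with a point load P at the free end, so delta = (P·L^3) / (3·E·I) (SI units).
  Case 1: delta = (47760 × 3.402^3) / (3 × (5.275 × 10¹⁰) × 0.0009135) = 0.01301 m = 13.01 mm
  Case 2: delta = (43390 × 4.283^3) / (3 × (1.203 × 10¹¹) × 0.0003584) = 0.02636 m = 26.36 mm
  Case 3: delta = (28760 × 1.07^3) / (3 × (1.137 × 10¹¹) × 0.0008545) = 0.0001209 m = 0.1209 mm
Ordering: 26.36 mm (case 2) > 13.01 mm (case 1) > 0.1209 mm (case 3)
Final answer: 2, 1, 3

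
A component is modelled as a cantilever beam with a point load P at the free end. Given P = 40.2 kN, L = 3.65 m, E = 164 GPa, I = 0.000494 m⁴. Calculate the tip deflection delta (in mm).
Model: a cantilever beam with a point load P at the free end, so delta = (P·L^3) / (3·E·I).
Convert to SI units:
  P = 40.2 kN = 40200 N
  E = 164 GPa = 1.64 × 10¹¹ Pa
Substitute:
  delta = (40200 × 3.65^3) / (3 × (1.64 × 10¹¹) × 0.000494)
  delta = 0.008043 m
Convert: delta = 0.008043 m = 8.043 mm
Final answer: delta = 8.043 mm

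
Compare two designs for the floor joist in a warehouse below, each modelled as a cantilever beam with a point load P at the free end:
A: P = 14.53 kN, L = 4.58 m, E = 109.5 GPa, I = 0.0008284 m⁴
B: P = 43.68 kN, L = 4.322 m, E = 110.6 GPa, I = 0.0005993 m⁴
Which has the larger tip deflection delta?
Model: a cantilever beam with a point load P at the free end, so delta = (P·L^3) / (3·E·I) (SI units).
  A: delta = (14530 × 4.58^3) / (3 × (1.095 × 10¹¹) × 0.0008284) = 0.00513 m = 5.13 mm
  B: delta = (43680 × 4.322^3) / (3 × (1.106 × 10¹¹) × 0.0005993) = 0.01773 m = 17.73 mm
17.73 mm > 5.13 mm, so B is larger.
Final answer: B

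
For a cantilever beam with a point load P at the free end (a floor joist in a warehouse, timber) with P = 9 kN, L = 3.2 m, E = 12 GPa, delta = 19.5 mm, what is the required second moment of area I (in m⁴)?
Model: a cantilever beam with a point load P at the free end, so delta = (P·L^3) / (3·E·I).
Solve for I: I = (P·L^3) / (3·delta·E).
Convert to SI units:
  P = 9 kN = 9000 N
  E = 12 GPa = 1.2 × 10¹⁰ Pa
  delta = 19.5 mm = 0.0195 m
Substitute:
  I = (9000 × 3.2^3) / (3 × 0.0195 × (1.2 × 10¹⁰))
  I = 0.0004201 m⁴
Final answer: I = 0.0004201 m⁴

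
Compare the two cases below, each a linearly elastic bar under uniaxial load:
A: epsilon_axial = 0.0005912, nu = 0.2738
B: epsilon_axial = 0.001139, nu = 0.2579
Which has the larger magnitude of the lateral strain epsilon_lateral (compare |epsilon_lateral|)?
Model: a linearly elastic bar under uniaxial load, so epsilon_lateral = -nu·epsilon_axial (SI units).
  A: epsilon_lateral = -(0.2738 × 0.0005912) = -0.0001619
  B: epsilon_lateral = -(0.2579 × 0.001139) = -0.0002937
|epsilon_lateral|: A = 0.0001619, B = 0.0002937, so B is larger in magnitude.
Final answer: B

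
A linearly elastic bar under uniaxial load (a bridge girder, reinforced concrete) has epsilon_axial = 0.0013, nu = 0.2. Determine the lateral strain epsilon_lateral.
Model: a linearly elastic bar under uniaxial load, so epsilon_lateral = -nu·epsilon_axial.
Substitute:
  epsilon_lateral = -(0.2 × 0.0013)
  epsilon_lateral = -0.00026
Final answer: epsilon_lateral = -0.00026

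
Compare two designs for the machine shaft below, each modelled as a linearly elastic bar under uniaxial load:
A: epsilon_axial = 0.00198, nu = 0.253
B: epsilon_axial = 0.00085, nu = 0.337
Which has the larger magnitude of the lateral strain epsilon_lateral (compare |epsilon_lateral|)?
Model: a linearly elastic bar under uniaxial load, so epsilon_lateral = -nu·epsilon_axial (SI units).
  A: epsilon_lateral = -(0.253 × 0.00198) = -0.0005009
  B: epsilon_lateral = -(0.337 × 0.00085) = -0.0002864
|epsilon_lateral|: A = 0.0005009, B = 0.0002864, so A is larger in magnitude.
Final answer: A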